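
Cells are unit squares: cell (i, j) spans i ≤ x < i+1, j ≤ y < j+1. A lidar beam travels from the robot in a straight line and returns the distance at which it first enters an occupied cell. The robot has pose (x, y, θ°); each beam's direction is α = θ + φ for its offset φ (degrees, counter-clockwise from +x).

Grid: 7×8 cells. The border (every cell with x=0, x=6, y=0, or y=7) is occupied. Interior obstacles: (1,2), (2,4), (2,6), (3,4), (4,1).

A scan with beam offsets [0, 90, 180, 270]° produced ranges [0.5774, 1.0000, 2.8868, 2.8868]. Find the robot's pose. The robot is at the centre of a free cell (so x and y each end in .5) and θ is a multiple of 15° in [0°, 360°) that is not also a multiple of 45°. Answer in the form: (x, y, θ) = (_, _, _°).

(x, y, θ) = (3.5, 3.5, 60°)

The pose lattice has 25·16 = 400 candidates. Test each by forward raycasting.
  (4.5, 4.5, 165°): beam 1 = 0.5176 ≠ 0.5774 ✗
  (1.5, 3.5, 75°): beam 1 = 2.5882 ≠ 0.5774 ✗
  (5.5, 6.5, 150°): beam 1 = 1.0000 ≠ 0.5774 ✗
  (4.5, 2.5, 330°): beam 1 = 1.7321 ≠ 0.5774 ✗
  (3.5, 3.5, 120°): beam 2 = 1.7321 ≠ 1.0000 ✗
  …
  (3.5, 3.5, 60°): r_1=0.5774, r_2=1.0000, r_3=2.8868, r_4=2.8868 — all match ✓
Unique over the lattice → pose = (3.5, 3.5, 60°).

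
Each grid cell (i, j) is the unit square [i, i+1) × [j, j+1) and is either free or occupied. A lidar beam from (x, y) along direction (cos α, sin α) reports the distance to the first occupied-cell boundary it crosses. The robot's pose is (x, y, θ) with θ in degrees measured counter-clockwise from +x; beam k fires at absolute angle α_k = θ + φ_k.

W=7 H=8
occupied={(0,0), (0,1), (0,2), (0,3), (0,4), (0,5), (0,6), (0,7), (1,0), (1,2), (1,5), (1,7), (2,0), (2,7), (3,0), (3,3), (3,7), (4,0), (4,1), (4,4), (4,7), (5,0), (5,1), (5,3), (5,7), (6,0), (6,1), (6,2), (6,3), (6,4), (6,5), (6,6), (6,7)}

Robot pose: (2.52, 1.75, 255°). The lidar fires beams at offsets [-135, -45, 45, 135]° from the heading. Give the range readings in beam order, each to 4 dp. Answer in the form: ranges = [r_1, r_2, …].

ranges = [1.0400, 1.5000, 0.8660, 2.8637]

beam 1: φ=-135°, α=120°
  d=(-0.5000,0.8660)  start (2,1)  tX=1.0400 tY=0.2887  stride 1/|dx|=2.0000 1/|dy|=1.1547
    cross y-line → (2,2), t=0.2887
    cross x-line → (1,2), t=1.0400 (wall)
  → r_1 = 1.0400
beam 2: φ=-45°, α=210°
  d=(-0.8660,-0.5000)  start (2,1)  tX=0.6004 tY=1.5000  stride 1/|dx|=1.1547 1/|dy|=2.0000
    cross x-line → (1,1), t=0.6004
    cross y-line → (1,0), t=1.5000 (wall)
  → r_2 = 1.5000
beam 3: φ=45°, α=300°
  d=(0.5000,-0.8660)  start (2,1)  tX=0.9600 tY=0.8660  stride 1/|dx|=2.0000 1/|dy|=1.1547
    cross y-line → (2,0), t=0.8660 (wall)
  → r_3 = 0.8660
beam 4: φ=135°, α=30°
  d=(0.8660,0.5000)  start (2,1)  tX=0.5543 tY=0.5000  stride 1/|dx|=1.1547 1/|dy|=2.0000
    cross y-line → (2,2), t=0.5000
    cross x-line → (3,2), t=0.5543
    cross x-line → (4,2), t=1.7090
    cross y-line → (4,3), t=2.5000
    cross x-line → (5,3), t=2.8637 (wall)
  → r_4 = 2.8637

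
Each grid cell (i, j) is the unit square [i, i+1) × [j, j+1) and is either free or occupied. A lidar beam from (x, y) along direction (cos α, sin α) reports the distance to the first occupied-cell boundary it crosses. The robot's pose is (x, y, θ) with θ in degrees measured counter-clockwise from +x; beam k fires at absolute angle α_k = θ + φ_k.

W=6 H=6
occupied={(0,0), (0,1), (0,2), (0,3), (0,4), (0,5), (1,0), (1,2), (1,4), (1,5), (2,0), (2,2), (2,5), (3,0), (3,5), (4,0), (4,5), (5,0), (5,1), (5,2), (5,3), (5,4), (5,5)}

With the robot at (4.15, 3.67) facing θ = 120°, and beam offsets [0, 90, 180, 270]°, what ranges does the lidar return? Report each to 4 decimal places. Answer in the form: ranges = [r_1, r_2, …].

ranges = [1.5358, 1.3400, 1.7000, 0.9815]

beam 1: φ=0°, α=120°
  dir = (cos 120°, sin 120°) = (-0.5000, 0.8660); from cell (4,3)
  next x-line at t=0.3000, next y-line at t=0.3811; Δt_x=2.0000, Δt_y=1.1547
    x: enter (3,3) at t=0.3000
    y: enter (3,4) at t=0.3811
    y: enter (3,5) at t=1.5358 ← occupied
  → r_1 = 1.5358
beam 2: φ=90°, α=210°
  dir = (cos 210°, sin 210°) = (-0.8660, -0.5000); from cell (4,3)
  next x-line at t=0.1732, next y-line at t=1.3400; Δt_x=1.1547, Δt_y=2.0000
    x: enter (3,3) at t=0.1732
    x: enter (2,3) at t=1.3279
    y: enter (2,2) at t=1.3400 ← occupied
  → r_2 = 1.3400
beam 3: φ=180°, α=300°
  dir = (cos 300°, sin 300°) = (0.5000, -0.8660); from cell (4,3)
  next x-line at t=1.7000, next y-line at t=0.7736; Δt_x=2.0000, Δt_y=1.1547
    y: enter (4,2) at t=0.7736
    x: enter (5,2) at t=1.7000 ← occupied
  → r_3 = 1.7000
beam 4: φ=270°, α=30°
  dir = (cos 30°, sin 30°) = (0.8660, 0.5000); from cell (4,3)
  next x-line at t=0.9815, next y-line at t=0.6600; Δt_x=1.1547, Δt_y=2.0000
    y: enter (4,4) at t=0.6600
    x: enter (5,4) at t=0.9815 ← occupied
  → r_4 = 0.9815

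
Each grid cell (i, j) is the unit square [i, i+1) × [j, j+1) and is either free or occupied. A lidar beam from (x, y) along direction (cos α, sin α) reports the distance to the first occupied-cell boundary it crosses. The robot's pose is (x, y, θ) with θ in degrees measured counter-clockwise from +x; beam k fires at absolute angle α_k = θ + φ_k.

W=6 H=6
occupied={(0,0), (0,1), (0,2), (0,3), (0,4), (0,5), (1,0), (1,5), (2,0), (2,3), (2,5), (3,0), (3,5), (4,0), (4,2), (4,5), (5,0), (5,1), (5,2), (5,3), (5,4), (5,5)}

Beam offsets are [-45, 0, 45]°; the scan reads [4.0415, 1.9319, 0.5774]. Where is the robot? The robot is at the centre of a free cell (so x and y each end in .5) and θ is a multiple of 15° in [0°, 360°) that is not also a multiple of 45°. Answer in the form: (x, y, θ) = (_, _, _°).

Candidates: 14 free-cell centres × 16 headings = 224 poses. Raycast each; keep the one whose scan matches to 4 dp.
  (1.5, 2.5, 330°): beam 1 = 1.5529 ≠ 4.0415 ✗
  (4.5, 3.5, 60°): beam 1 = 0.5176 ≠ 4.0415 ✗
  (1.5, 2.5, 195°): beam 1 = 0.5774 ≠ 4.0415 ✗
  …
  (4.5, 1.5, 195°): r_1=4.0415, r_2=1.9319, r_3=0.5774 — all match ✓
Only this pose fits every beam.

(x, y, θ) = (4.5, 1.5, 195°)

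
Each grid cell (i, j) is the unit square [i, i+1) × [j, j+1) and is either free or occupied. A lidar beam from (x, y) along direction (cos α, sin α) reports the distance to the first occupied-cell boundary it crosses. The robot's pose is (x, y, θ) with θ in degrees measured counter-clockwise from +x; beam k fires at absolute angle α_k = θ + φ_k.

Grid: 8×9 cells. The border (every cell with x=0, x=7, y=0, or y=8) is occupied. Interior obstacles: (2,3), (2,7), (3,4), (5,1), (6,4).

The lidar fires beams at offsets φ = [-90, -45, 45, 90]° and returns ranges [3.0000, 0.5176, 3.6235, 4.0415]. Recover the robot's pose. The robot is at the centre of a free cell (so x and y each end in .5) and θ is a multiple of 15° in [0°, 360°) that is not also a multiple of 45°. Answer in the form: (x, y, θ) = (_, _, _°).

Enumerate (i+0.5, j+0.5, θ) over the 37 free cells and 16 admissible headings. For each, cast all 4 beams and compare to the given ranges.
  (5.5, 5.5, 255°): beam 1 = 4.6587 ≠ 3.0000 ✗
  (4.5, 2.5, 30°): beam 1 = 1.0000 ≠ 3.0000 ✗
  (6.5, 3.5, 150°): beam 1 = 0.5774 ≠ 3.0000 ✗
  …
  (5.5, 4.5, 30°): r_1=3.0000, r_2=0.5176, r_3=3.6235, r_4=4.0415 — all match ✓
No second candidate reproduces the full scan.

(x, y, θ) = (5.5, 4.5, 30°)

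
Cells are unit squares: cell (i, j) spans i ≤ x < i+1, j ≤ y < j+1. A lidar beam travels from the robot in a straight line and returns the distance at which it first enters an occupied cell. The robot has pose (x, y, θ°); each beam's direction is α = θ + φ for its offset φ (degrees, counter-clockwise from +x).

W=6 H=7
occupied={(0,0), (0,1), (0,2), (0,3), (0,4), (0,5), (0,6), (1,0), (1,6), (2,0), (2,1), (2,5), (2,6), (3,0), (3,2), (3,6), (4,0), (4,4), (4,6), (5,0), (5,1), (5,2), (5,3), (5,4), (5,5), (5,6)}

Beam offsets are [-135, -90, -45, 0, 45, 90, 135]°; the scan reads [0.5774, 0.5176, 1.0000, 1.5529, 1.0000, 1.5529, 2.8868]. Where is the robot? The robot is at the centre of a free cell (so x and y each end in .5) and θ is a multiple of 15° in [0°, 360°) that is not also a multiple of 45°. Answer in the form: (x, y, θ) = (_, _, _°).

(x, y, θ) = (1.5, 2.5, 285°)

The pose lattice has 16·16 = 256 candidates. Test each by forward raycasting.
  (2.5, 4.5, 345°): beam 1 = 1.7321 ≠ 0.5774 ✗
  (4.5, 5.5, 105°): beam 3 = 0.5774 ≠ 1.0000 ✗
  (1.5, 2.5, 300°): beam 1 = 0.5176 ≠ 0.5774 ✗
  (1.5, 4.5, 345°): beam 2 = 1.9319 ≠ 0.5176 ✗
  …
  (1.5, 2.5, 285°): r_1=0.5774, r_2=0.5176, r_3=1.0000, r_4=1.5529, r_5=1.0000, r_6=1.5529, r_7=2.8868 — all match ✓
Only this pose fits every beam.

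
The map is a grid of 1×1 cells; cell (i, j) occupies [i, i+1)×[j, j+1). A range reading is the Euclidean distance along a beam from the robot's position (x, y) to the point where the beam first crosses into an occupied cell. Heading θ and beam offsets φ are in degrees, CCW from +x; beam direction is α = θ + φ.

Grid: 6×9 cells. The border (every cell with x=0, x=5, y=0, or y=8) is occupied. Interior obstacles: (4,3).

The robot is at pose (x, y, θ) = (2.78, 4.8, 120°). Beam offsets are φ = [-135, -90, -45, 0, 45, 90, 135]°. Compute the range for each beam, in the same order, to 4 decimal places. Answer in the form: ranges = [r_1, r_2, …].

beam 1: φ=-135°, α=345°
  cosα=0.9659 sinα=-0.2588 | (2,4) | tMaxX 0.2278 tMaxY 3.0910 | tΔX 1.0353 tΔY 3.8637
    t=0.2278 [x] (3,4)
    t=1.2630 [x] (4,4)
    t=2.2983 [x] (5,4) — stop
  → r_1 = 2.2983
beam 2: φ=-90°, α=30°
  cosα=0.8660 sinα=0.5000 | (2,4) | tMaxX 0.2540 tMaxY 0.4000 | tΔX 1.1547 tΔY 2.0000
    t=0.2540 [x] (3,4)
    t=0.4000 [y] (3,5)
    t=1.4087 [x] (4,5)
    t=2.4000 [y] (4,6)
    t=2.5634 [x] (5,6) — stop
  → r_2 = 2.5634
beam 3: φ=-45°, α=75°
  cosα=0.2588 sinα=0.9659 | (2,4) | tMaxX 0.8500 tMaxY 0.2071 | tΔX 3.8637 tΔY 1.0353
    t=0.2071 [y] (2,5)
    t=0.8500 [x] (3,5)
    t=1.2423 [y] (3,6)
    t=2.2776 [y] (3,7)
    t=3.3129 [y] (3,8) — stop
  → r_3 = 3.3129
beam 4: φ=0°, α=120°
  cosα=-0.5000 sinα=0.8660 | (2,4) | tMaxX 1.5600 tMaxY 0.2309 | tΔX 2.0000 tΔY 1.1547
    t=0.2309 [y] (2,5)
    t=1.3856 [y] (2,6)
    t=1.5600 [x] (1,6)
    t=2.5403 [y] (1,7)
    t=3.5600 [x] (0,7) — stop
  → r_4 = 3.5600
beam 5: φ=45°, α=165°
  cosα=-0.9659 sinα=0.2588 | (2,4) | tMaxX 0.8075 tMaxY 0.7727 | tΔX 1.0353 tΔY 3.8637
    t=0.7727 [y] (2,5)
    t=0.8075 [x] (1,5)
    t=1.8428 [x] (0,5) — stop
  → r_5 = 1.8428
beam 6: φ=90°, α=210°
  cosα=-0.8660 sinα=-0.5000 | (2,4) | tMaxX 0.9007 tMaxY 1.6000 | tΔX 1.1547 tΔY 2.0000
    t=0.9007 [x] (1,4)
    t=1.6000 [y] (1,3)
    t=2.0554 [x] (0,3) — stop
  → r_6 = 2.0554
beam 7: φ=135°, α=255°
  cosα=-0.2588 sinα=-0.9659 | (2,4) | tMaxX 3.0137 tMaxY 0.8282 | tΔX 3.8637 tΔY 1.0353
    t=0.8282 [y] (2,3)
    t=1.8635 [y] (2,2)
    t=2.8988 [y] (2,1)
    t=3.0137 [x] (1,1)
    t=3.9340 [y] (1,0) — stop
  → r_7 = 3.9340

ranges = [2.2983, 2.5634, 3.3129, 3.5600, 1.8428, 2.0554, 3.9340]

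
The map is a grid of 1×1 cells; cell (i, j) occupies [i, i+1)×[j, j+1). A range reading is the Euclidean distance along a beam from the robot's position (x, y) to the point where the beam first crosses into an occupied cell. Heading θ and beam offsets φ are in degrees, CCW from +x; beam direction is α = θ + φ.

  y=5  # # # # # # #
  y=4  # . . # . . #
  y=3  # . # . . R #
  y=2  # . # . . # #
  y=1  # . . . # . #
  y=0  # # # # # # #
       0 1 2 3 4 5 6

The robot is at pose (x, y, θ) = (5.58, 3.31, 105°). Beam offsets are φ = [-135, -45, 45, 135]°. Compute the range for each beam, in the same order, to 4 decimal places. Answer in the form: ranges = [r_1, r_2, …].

beam 1: φ=-135°, α=330°
  d=(0.8660,-0.5000)  start (5,3)  tX=0.4850 tY=0.6200  stride 1/|dx|=1.1547 1/|dy|=2.0000
    cross x-line → (6,3), t=0.4850 (wall)
  → r_1 = 0.4850
beam 2: φ=-45°, α=60°
  d=(0.5000,0.8660)  start (5,3)  tX=0.8400 tY=0.7967  stride 1/|dx|=2.0000 1/|dy|=1.1547
    cross y-line → (5,4), t=0.7967
    cross x-line → (6,4), t=0.8400 (wall)
  → r_2 = 0.8400
beam 3: φ=45°, α=150°
  d=(-0.8660,0.5000)  start (5,3)  tX=0.6697 tY=1.3800  stride 1/|dx|=1.1547 1/|dy|=2.0000
    cross x-line → (4,3), t=0.6697
    cross y-line → (4,4), t=1.3800
    cross x-line → (3,4), t=1.8244 (wall)
  → r_3 = 1.8244
beam 4: φ=135°, α=240°
  d=(-0.5000,-0.8660)  start (5,3)  tX=1.1600 tY=0.3580  stride 1/|dx|=2.0000 1/|dy|=1.1547
    cross y-line → (5,2), t=0.3580 (wall)
  → r_4 = 0.3580

ranges = [0.4850, 0.8400, 1.8244, 0.3580]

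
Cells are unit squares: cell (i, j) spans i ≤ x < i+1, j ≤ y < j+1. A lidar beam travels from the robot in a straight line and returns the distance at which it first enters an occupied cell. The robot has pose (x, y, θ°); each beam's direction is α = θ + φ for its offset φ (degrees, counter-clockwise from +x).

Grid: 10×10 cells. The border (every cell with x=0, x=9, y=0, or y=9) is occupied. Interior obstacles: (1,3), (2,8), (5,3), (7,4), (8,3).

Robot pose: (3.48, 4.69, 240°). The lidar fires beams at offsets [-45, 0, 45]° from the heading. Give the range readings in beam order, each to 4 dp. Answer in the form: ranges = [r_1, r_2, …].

ranges = [2.5675, 4.2608, 3.8202]

beam 1: φ=-45°, α=195°
  dir = (cos 195°, sin 195°) = (-0.9659, -0.2588); from cell (3,4)
  next x-line at t=0.4969, next y-line at t=2.6660; Δt_x=1.0353, Δt_y=3.8637
    x: enter (2,4) at t=0.4969
    x: enter (1,4) at t=1.5322
    x: enter (0,4) at t=2.5675 ← occupied
  → r_1 = 2.5675
beam 2: φ=0°, α=240°
  dir = (cos 240°, sin 240°) = (-0.5000, -0.8660); from cell (3,4)
  next x-line at t=0.9600, next y-line at t=0.7967; Δt_x=2.0000, Δt_y=1.1547
    y: enter (3,3) at t=0.7967
    x: enter (2,3) at t=0.9600
    y: enter (2,2) at t=1.9514
    x: enter (1,2) at t=2.9600
    y: enter (1,1) at t=3.1061
    y: enter (1,0) at t=4.2608 ← occupied
  → r_2 = 4.2608
beam 3: φ=45°, α=285°
  dir = (cos 285°, sin 285°) = (0.2588, -0.9659); from cell (3,4)
  next x-line at t=2.0091, next y-line at t=0.7143; Δt_x=3.8637, Δt_y=1.0353
    y: enter (3,3) at t=0.7143
    y: enter (3,2) at t=1.7496
    x: enter (4,2) at t=2.0091
    y: enter (4,1) at t=2.7849
    y: enter (4,0) at t=3.8202 ← occupied
  → r_3 = 3.8202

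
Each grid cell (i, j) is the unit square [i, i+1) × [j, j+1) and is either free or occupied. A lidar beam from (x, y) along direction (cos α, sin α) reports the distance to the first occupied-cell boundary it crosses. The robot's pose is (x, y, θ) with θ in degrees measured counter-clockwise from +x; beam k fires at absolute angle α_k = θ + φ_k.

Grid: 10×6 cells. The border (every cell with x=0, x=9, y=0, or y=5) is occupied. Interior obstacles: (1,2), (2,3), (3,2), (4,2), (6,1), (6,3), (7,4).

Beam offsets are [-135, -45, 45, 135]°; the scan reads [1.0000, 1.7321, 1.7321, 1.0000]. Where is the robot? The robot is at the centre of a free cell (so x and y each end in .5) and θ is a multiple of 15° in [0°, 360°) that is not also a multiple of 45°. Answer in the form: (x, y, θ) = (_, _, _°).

Enumerate (i+0.5, j+0.5, θ) over the 25 free cells and 16 admissible headings. For each, cast all 4 beams and compare to the given ranges.
  (6.5, 2.5, 240°): beam 1 = 0.5176 ≠ 1.0000 ✗
  (7.5, 3.5, 120°): beam 1 = 1.5529 ≠ 1.0000 ✗
  (5.5, 2.5, 345°): beam 1 = 0.5774 ≠ 1.0000 ✗
  (5.5, 1.5, 300°): beam 1 = 1.9319 ≠ 1.0000 ✗
  (1.5, 1.5, 15°): beam 1 = 0.5774 ≠ 1.0000 ✗
  …
  (7.5, 2.5, 345°): r_1=1.0000, r_2=1.7321, r_3=1.7321, r_4=1.0000 — all match ✓
No second candidate reproduces the full scan.

(x, y, θ) = (7.5, 2.5, 345°)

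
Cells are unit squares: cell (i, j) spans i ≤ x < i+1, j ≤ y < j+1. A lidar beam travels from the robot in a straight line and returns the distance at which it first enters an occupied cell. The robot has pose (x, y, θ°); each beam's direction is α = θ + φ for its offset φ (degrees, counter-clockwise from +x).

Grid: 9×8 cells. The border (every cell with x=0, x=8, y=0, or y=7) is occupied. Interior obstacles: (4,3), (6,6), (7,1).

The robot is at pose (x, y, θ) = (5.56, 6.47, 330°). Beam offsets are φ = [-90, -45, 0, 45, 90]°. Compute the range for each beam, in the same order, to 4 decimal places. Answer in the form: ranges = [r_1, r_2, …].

ranges = [2.8521, 5.5637, 0.5081, 0.4555, 0.6120]

beam 1: φ=-90°, α=240°
  cosα=-0.5000 sinα=-0.8660 | (5,6) | tMaxX 1.1200 tMaxY 0.5427 | tΔX 2.0000 tΔY 1.1547
    t=0.5427 [y] (5,5)
    t=1.1200 [x] (4,5)
    t=1.6974 [y] (4,4)
    t=2.8521 [y] (4,3) — stop
  → r_1 = 2.8521
beam 2: φ=-45°, α=285°
  cosα=0.2588 sinα=-0.9659 | (5,6) | tMaxX 1.7000 tMaxY 0.4866 | tΔX 3.8637 tΔY 1.0353
    t=0.4866 [y] (5,5)
    t=1.5219 [y] (5,4)
    t=1.7000 [x] (6,4)
    t=2.5571 [y] (6,3)
    t=3.5924 [y] (6,2)
    t=4.6277 [y] (6,1)
    t=5.5637 [x] (7,1) — stop
  → r_2 = 5.5637
beam 3: φ=0°, α=330°
  cosα=0.8660 sinα=-0.5000 | (5,6) | tMaxX 0.5081 tMaxY 0.9400 | tΔX 1.1547 tΔY 2.0000
    t=0.5081 [x] (6,6) — stop
  → r_3 = 0.5081
beam 4: φ=45°, α=15°
  cosα=0.9659 sinα=0.2588 | (5,6) | tMaxX 0.4555 tMaxY 2.0478 | tΔX 1.0353 tΔY 3.8637
    t=0.4555 [x] (6,6) — stop
  → r_4 = 0.4555
beam 5: φ=90°, α=60°
  cosα=0.5000 sinα=0.8660 | (5,6) | tMaxX 0.8800 tMaxY 0.6120 | tΔX 2.0000 tΔY 1.1547
    t=0.6120 [y] (5,7) — stop
  → r_5 = 0.6120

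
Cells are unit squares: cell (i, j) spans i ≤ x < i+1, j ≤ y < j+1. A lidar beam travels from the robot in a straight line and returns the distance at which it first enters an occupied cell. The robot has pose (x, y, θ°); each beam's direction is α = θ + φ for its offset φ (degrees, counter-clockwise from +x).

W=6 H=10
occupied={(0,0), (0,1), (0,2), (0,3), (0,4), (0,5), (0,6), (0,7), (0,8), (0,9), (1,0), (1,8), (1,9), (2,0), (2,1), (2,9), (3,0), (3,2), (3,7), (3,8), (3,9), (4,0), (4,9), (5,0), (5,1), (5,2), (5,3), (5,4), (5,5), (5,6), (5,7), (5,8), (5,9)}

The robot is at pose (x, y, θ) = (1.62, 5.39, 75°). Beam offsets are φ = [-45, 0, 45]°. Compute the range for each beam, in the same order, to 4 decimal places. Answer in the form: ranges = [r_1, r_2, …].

ranges = [3.9029, 3.7373, 1.2400]

beam 1: φ=-45°, α=30°
  dir = (cos 30°, sin 30°) = (0.8660, 0.5000); from cell (1,5)
  next x-line at t=0.4388, next y-line at t=1.2200; Δt_x=1.1547, Δt_y=2.0000
    x: enter (2,5) at t=0.4388
    y: enter (2,6) at t=1.2200
    x: enter (3,6) at t=1.5935
    x: enter (4,6) at t=2.7482
    y: enter (4,7) at t=3.2200
    x: enter (5,7) at t=3.9029 ← occupied
  → r_1 = 3.9029
beam 2: φ=0°, α=75°
  dir = (cos 75°, sin 75°) = (0.2588, 0.9659); from cell (1,5)
  next x-line at t=1.4682, next y-line at t=0.6315; Δt_x=3.8637, Δt_y=1.0353
    y: enter (1,6) at t=0.6315
    x: enter (2,6) at t=1.4682
    y: enter (2,7) at t=1.6668
    y: enter (2,8) at t=2.7021
    y: enter (2,9) at t=3.7373 ← occupied
  → r_2 = 3.7373
beam 3: φ=45°, α=120°
  dir = (cos 120°, sin 120°) = (-0.5000, 0.8660); from cell (1,5)
  next x-line at t=1.2400, next y-line at t=0.7044; Δt_x=2.0000, Δt_y=1.1547
    y: enter (1,6) at t=0.7044
    x: enter (0,6) at t=1.2400 ← occupied
  → r_3 = 1.2400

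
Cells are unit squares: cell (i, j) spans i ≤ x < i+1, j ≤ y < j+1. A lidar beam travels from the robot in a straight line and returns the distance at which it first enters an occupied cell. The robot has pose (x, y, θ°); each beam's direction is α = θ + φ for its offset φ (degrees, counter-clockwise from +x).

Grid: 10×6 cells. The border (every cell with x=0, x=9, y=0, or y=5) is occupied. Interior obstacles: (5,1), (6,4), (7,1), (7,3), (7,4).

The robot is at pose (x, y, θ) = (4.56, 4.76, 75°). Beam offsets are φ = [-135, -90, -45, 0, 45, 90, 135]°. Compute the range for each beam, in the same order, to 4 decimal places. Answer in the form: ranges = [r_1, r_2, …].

ranges = [4.3417, 1.4908, 0.4800, 0.2485, 0.2771, 0.9273, 4.1107]

beam 1: φ=-135°, α=300°
  d=(0.5000,-0.8660)  start (4,4)  tX=0.8800 tY=0.8776  stride 1/|dx|=2.0000 1/|dy|=1.1547
    cross y-line → (4,3), t=0.8776
    cross x-line → (5,3), t=0.8800
    cross y-line → (5,2), t=2.0323
    cross x-line → (6,2), t=2.8800
    cross y-line → (6,1), t=3.1870
    cross y-line → (6,0), t=4.3417 (wall)
  → r_1 = 4.3417
beam 2: φ=-90°, α=345°
  d=(0.9659,-0.2588)  start (4,4)  tX=0.4555 tY=2.9364  stride 1/|dx|=1.0353 1/|dy|=3.8637
    cross x-line → (5,4), t=0.4555
    cross x-line → (6,4), t=1.4908 (wall)
  → r_2 = 1.4908
beam 3: φ=-45°, α=30°
  d=(0.8660,0.5000)  start (4,4)  tX=0.5081 tY=0.4800  stride 1/|dx|=1.1547 1/|dy|=2.0000
    cross y-line → (4,5), t=0.4800 (wall)
  → r_3 = 0.4800
beam 4: φ=0°, α=75°
  d=(0.2588,0.9659)  start (4,4)  tX=1.7000 tY=0.2485  stride 1/|dx|=3.8637 1/|dy|=1.0353
    cross y-line → (4,5), t=0.2485 (wall)
  → r_4 = 0.2485
beam 5: φ=45°, α=120°
  d=(-0.5000,0.8660)  start (4,4)  tX=1.1200 tY=0.2771  stride 1/|dx|=2.0000 1/|dy|=1.1547
    cross y-line → (4,5), t=0.2771 (wall)
  → r_5 = 0.2771
beam 6: φ=90°, α=165°
  d=(-0.9659,0.2588)  start (4,4)  tX=0.5798 tY=0.9273  stride 1/|dx|=1.0353 1/|dy|=3.8637
    cross x-line → (3,4), t=0.5798
    cross y-line → (3,5), t=0.9273 (wall)
  → r_6 = 0.9273
beam 7: φ=135°, α=210°
  d=(-0.8660,-0.5000)  start (4,4)  tX=0.6466 tY=1.5200  stride 1/|dx|=1.1547 1/|dy|=2.0000
    cross x-line → (3,4), t=0.6466
    cross y-line → (3,3), t=1.5200
    cross x-line → (2,3), t=1.8013
    cross x-line → (1,3), t=2.9560
    cross y-line → (1,2), t=3.5200
    cross x-line → (0,2), t=4.1107 (wall)
  → r_7 = 4.1107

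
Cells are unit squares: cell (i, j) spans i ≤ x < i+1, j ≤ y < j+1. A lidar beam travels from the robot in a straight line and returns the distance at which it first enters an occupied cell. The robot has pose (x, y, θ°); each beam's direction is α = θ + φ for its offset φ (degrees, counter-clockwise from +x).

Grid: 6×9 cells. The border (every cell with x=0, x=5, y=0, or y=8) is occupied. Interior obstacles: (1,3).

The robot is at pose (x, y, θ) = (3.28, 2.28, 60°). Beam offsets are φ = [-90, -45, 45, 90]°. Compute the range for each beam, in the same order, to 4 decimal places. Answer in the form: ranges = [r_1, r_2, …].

ranges = [1.9861, 1.7807, 5.9218, 1.4780]

beam 1: φ=-90°, α=330°
  dir = (cos 330°, sin 330°) = (0.8660, -0.5000); from cell (3,2)
  next x-line at t=0.8314, next y-line at t=0.5600; Δt_x=1.1547, Δt_y=2.0000
    y: enter (3,1) at t=0.5600
    x: enter (4,1) at t=0.8314
    x: enter (5,1) at t=1.9861 ← occupied
  → r_1 = 1.9861
beam 2: φ=-45°, α=15°
  dir = (cos 15°, sin 15°) = (0.9659, 0.2588); from cell (3,2)
  next x-line at t=0.7454, next y-line at t=2.7819; Δt_x=1.0353, Δt_y=3.8637
    x: enter (4,2) at t=0.7454
    x: enter (5,2) at t=1.7807 ← occupied
  → r_2 = 1.7807
beam 3: φ=45°, α=105°
  dir = (cos 105°, sin 105°) = (-0.2588, 0.9659); from cell (3,2)
  next x-line at t=1.0818, next y-line at t=0.7454; Δt_x=3.8637, Δt_y=1.0353
    y: enter (3,3) at t=0.7454
    x: enter (2,3) at t=1.0818
    y: enter (2,4) at t=1.7807
    y: enter (2,5) at t=2.8160
    y: enter (2,6) at t=3.8512
    y: enter (2,7) at t=4.8865
    x: enter (1,7) at t=4.9455
    y: enter (1,8) at t=5.9218 ← occupied
  → r_3 = 5.9218
beam 4: φ=90°, α=150°
  dir = (cos 150°, sin 150°) = (-0.8660, 0.5000); from cell (3,2)
  next x-line at t=0.3233, next y-line at t=1.4400; Δt_x=1.1547, Δt_y=2.0000
    x: enter (2,2) at t=0.3233
    y: enter (2,3) at t=1.4400
    x: enter (1,3) at t=1.4780 ← occupied
  → r_4 = 1.4780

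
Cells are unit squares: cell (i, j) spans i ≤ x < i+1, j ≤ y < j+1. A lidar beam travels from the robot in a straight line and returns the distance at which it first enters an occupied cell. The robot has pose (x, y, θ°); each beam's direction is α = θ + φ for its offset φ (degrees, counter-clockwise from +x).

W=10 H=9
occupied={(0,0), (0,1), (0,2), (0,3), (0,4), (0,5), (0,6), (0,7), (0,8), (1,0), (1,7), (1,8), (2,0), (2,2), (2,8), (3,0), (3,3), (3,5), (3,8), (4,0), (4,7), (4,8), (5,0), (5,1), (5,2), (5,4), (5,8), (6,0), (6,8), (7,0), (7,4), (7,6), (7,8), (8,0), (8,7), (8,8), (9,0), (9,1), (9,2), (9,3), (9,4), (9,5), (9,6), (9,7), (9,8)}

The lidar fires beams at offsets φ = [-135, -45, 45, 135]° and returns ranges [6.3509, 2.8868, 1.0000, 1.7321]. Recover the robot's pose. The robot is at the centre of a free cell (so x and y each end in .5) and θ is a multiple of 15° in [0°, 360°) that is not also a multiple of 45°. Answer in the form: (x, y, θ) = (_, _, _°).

Candidates: 45 free-cell centres × 16 headings = 720 poses. Raycast each; keep the one whose scan matches to 4 dp.
  (1.5, 2.5, 120°): beam 1 = 0.5176 ≠ 6.3509 ✗
  (8.5, 6.5, 330°): beam 1 = 0.5176 ≠ 6.3509 ✗
  (4.5, 3.5, 255°): beam 1 = 1.7321 ≠ 6.3509 ✗
  …
  (5.5, 6.5, 75°): r_1=6.3509, r_2=2.8868, r_3=1.0000, r_4=1.7321 — all match ✓
Only this pose fits every beam.

(x, y, θ) = (5.5, 6.5, 75°)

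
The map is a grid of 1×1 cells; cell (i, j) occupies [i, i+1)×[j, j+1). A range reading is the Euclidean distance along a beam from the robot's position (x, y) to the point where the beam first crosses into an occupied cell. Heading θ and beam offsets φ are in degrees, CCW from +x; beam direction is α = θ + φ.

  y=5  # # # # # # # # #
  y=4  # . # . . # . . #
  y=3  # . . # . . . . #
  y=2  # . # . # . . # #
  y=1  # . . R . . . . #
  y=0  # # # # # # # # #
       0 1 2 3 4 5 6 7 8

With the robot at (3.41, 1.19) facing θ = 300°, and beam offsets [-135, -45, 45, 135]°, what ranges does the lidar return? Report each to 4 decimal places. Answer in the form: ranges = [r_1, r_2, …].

beam 1: φ=-135°, α=165°
  d=(-0.9659,0.2588)  start (3,1)  tX=0.4245 tY=3.1296  stride 1/|dx|=1.0353 1/|dy|=3.8637
    cross x-line → (2,1), t=0.4245
    cross x-line → (1,1), t=1.4597
    cross x-line → (0,1), t=2.4950 (wall)
  → r_1 = 2.4950
beam 2: φ=-45°, α=255°
  d=(-0.2588,-0.9659)  start (3,1)  tX=1.5841 tY=0.1967  stride 1/|dx|=3.8637 1/|dy|=1.0353
    cross y-line → (3,0), t=0.1967 (wall)
  → r_2 = 0.1967
beam 3: φ=45°, α=345°
  d=(0.9659,-0.2588)  start (3,1)  tX=0.6108 tY=0.7341  stride 1/|dx|=1.0353 1/|dy|=3.8637
    cross x-line → (4,1), t=0.6108
    cross y-line → (4,0), t=0.7341 (wall)
  → r_3 = 0.7341
beam 4: φ=135°, α=75°
  d=(0.2588,0.9659)  start (3,1)  tX=2.2796 tY=0.8386  stride 1/|dx|=3.8637 1/|dy|=1.0353
    cross y-line → (3,2), t=0.8386
    cross y-line → (3,3), t=1.8738 (wall)
  → r_4 = 1.8738

ranges = [2.4950, 0.1967, 0.7341, 1.8738]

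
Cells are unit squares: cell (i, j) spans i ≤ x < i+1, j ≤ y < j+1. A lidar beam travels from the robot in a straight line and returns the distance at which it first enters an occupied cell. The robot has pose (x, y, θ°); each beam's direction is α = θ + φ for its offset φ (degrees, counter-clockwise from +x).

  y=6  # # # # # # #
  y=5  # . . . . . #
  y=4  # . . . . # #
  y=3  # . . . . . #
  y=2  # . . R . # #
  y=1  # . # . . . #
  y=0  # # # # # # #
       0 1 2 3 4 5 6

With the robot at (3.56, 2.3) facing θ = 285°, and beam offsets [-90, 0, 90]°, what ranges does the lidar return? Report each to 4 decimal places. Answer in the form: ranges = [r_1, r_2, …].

beam 1: φ=-90°, α=195°
  dir = (cos 195°, sin 195°) = (-0.9659, -0.2588); from cell (3,2)
  next x-line at t=0.5798, next y-line at t=1.1591; Δt_x=1.0353, Δt_y=3.8637
    x: enter (2,2) at t=0.5798
    y: enter (2,1) at t=1.1591 ← occupied
  → r_1 = 1.1591
beam 2: φ=0°, α=285°
  dir = (cos 285°, sin 285°) = (0.2588, -0.9659); from cell (3,2)
  next x-line at t=1.7000, next y-line at t=0.3106; Δt_x=3.8637, Δt_y=1.0353
    y: enter (3,1) at t=0.3106
    y: enter (3,0) at t=1.3459 ← occupied
  → r_2 = 1.3459
beam 3: φ=90°, α=15°
  dir = (cos 15°, sin 15°) = (0.9659, 0.2588); from cell (3,2)
  next x-line at t=0.4555, next y-line at t=2.7046; Δt_x=1.0353, Δt_y=3.8637
    x: enter (4,2) at t=0.4555
    x: enter (5,2) at t=1.4908 ← occupied
  → r_3 = 1.4908

ranges = [1.1591, 1.3459, 1.4908]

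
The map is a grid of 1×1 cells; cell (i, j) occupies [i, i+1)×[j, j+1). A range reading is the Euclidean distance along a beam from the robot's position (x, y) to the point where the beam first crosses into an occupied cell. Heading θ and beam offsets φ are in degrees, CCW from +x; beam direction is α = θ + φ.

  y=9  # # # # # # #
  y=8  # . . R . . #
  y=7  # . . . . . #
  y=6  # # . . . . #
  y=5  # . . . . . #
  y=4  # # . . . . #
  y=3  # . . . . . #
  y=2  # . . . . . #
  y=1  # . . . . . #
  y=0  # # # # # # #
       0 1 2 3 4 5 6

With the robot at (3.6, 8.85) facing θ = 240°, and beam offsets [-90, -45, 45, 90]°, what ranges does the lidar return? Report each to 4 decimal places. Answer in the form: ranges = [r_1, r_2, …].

beam 1: φ=-90°, α=150°
  d=(-0.8660,0.5000)  start (3,8)  tX=0.6928 tY=0.3000  stride 1/|dx|=1.1547 1/|dy|=2.0000
    cross y-line → (3,9), t=0.3000 (wall)
  → r_1 = 0.3000
beam 2: φ=-45°, α=195°
  d=(-0.9659,-0.2588)  start (3,8)  tX=0.6212 tY=3.2841  stride 1/|dx|=1.0353 1/|dy|=3.8637
    cross x-line → (2,8), t=0.6212
    cross x-line → (1,8), t=1.6564
    cross x-line → (0,8), t=2.6917 (wall)
  → r_2 = 2.6917
beam 3: φ=45°, α=285°
  d=(0.2588,-0.9659)  start (3,8)  tX=1.5455 tY=0.8800  stride 1/|dx|=3.8637 1/|dy|=1.0353
    cross y-line → (3,7), t=0.8800
    cross x-line → (4,7), t=1.5455
    cross y-line → (4,6), t=1.9153
    cross y-line → (4,5), t=2.9505
    cross y-line → (4,4), t=3.9858
    cross y-line → (4,3), t=5.0211
    cross x-line → (5,3), t=5.4092
    cross y-line → (5,2), t=6.0564
    cross y-line → (5,1), t=7.0916
    cross y-line → (5,0), t=8.1269 (wall)
  → r_3 = 8.1269
beam 4: φ=90°, α=330°
  d=(0.8660,-0.5000)  start (3,8)  tX=0.4619 tY=1.7000  stride 1/|dx|=1.1547 1/|dy|=2.0000
    cross x-line → (4,8), t=0.4619
    cross x-line → (5,8), t=1.6166
    cross y-line → (5,7), t=1.7000
    cross x-line → (6,7), t=2.7713 (wall)
  → r_4 = 2.7713

ranges = [0.3000, 2.6917, 8.1269, 2.7713]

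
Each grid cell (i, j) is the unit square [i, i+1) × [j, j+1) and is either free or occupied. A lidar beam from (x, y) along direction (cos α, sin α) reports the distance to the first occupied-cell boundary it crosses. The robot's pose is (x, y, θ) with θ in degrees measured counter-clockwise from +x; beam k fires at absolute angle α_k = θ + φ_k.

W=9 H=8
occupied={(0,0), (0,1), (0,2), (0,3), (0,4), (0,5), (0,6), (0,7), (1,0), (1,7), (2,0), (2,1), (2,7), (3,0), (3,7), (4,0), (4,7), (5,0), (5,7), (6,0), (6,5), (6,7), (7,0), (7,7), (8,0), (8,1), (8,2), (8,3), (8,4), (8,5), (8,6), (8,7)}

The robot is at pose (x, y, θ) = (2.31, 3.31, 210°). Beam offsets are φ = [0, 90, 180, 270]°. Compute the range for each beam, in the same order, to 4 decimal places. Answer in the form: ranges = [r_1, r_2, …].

ranges = [1.5127, 2.6674, 4.2608, 2.6200]

beam 1: φ=0°, α=210°
  cosα=-0.8660 sinα=-0.5000 | (2,3) | tMaxX 0.3580 tMaxY 0.6200 | tΔX 1.1547 tΔY 2.0000
    t=0.3580 [x] (1,3)
    t=0.6200 [y] (1,2)
    t=1.5127 [x] (0,2) — stop
  → r_1 = 1.5127
beam 2: φ=90°, α=300°
  cosα=0.5000 sinα=-0.8660 | (2,3) | tMaxX 1.3800 tMaxY 0.3580 | tΔX 2.0000 tΔY 1.1547
    t=0.3580 [y] (2,2)
    t=1.3800 [x] (3,2)
    t=1.5127 [y] (3,1)
    t=2.6674 [y] (3,0) — stop
  → r_2 = 2.6674
beam 3: φ=180°, α=30°
  cosα=0.8660 sinα=0.5000 | (2,3) | tMaxX 0.7967 tMaxY 1.3800 | tΔX 1.1547 tΔY 2.0000
    t=0.7967 [x] (3,3)
    t=1.3800 [y] (3,4)
    t=1.9514 [x] (4,4)
    t=3.1061 [x] (5,4)
    t=3.3800 [y] (5,5)
    t=4.2608 [x] (6,5) — stop
  → r_3 = 4.2608
beam 4: φ=270°, α=120°
  cosα=-0.5000 sinα=0.8660 | (2,3) | tMaxX 0.6200 tMaxY 0.7967 | tΔX 2.0000 tΔY 1.1547
    t=0.6200 [x] (1,3)
    t=0.7967 [y] (1,4)
    t=1.9514 [y] (1,5)
    t=2.6200 [x] (0,5) — stop
  → r_4 = 2.6200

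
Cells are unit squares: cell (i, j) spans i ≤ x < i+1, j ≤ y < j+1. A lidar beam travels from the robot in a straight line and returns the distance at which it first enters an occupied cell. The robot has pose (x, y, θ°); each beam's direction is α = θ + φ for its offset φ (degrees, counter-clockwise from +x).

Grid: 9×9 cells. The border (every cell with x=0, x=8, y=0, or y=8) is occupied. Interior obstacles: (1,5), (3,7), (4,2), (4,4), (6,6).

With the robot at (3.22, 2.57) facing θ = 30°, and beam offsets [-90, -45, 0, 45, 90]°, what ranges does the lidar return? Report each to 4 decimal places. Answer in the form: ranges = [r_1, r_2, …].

beam 1: φ=-90°, α=300°
  cosα=0.5000 sinα=-0.8660 | (3,2) | tMaxX 1.5600 tMaxY 0.6582 | tΔX 2.0000 tΔY 1.1547
    t=0.6582 [y] (3,1)
    t=1.5600 [x] (4,1)
    t=1.8129 [y] (4,0) — stop
  → r_1 = 1.8129
beam 2: φ=-45°, α=345°
  cosα=0.9659 sinα=-0.2588 | (3,2) | tMaxX 0.8075 tMaxY 2.2023 | tΔX 1.0353 tΔY 3.8637
    t=0.8075 [x] (4,2) — stop
  → r_2 = 0.8075
beam 3: φ=0°, α=30°
  cosα=0.8660 sinα=0.5000 | (3,2) | tMaxX 0.9007 tMaxY 0.8600 | tΔX 1.1547 tΔY 2.0000
    t=0.8600 [y] (3,3)
    t=0.9007 [x] (4,3)
    t=2.0554 [x] (5,3)
    t=2.8600 [y] (5,4)
    t=3.2101 [x] (6,4)
    t=4.3648 [x] (7,4)
    t=4.8600 [y] (7,5)
    t=5.5195 [x] (8,5) — stop
  → r_3 = 5.5195
beam 4: φ=45°, α=75°
  cosα=0.2588 sinα=0.9659 | (3,2) | tMaxX 3.0137 tMaxY 0.4452 | tΔX 3.8637 tΔY 1.0353
    t=0.4452 [y] (3,3)
    t=1.4804 [y] (3,4)
    t=2.5157 [y] (3,5)
    t=3.0137 [x] (4,5)
    t=3.5510 [y] (4,6)
    t=4.5863 [y] (4,7)
    t=5.6215 [y] (4,8) — stop
  → r_4 = 5.6215
beam 5: φ=90°, α=120°
  cosα=-0.5000 sinα=0.8660 | (3,2) | tMaxX 0.4400 tMaxY 0.4965 | tΔX 2.0000 tΔY 1.1547
    t=0.4400 [x] (2,2)
    t=0.4965 [y] (2,3)
    t=1.6512 [y] (2,4)
    t=2.4400 [x] (1,4)
    t=2.8059 [y] (1,5) — stop
  → r_5 = 2.8059

ranges = [1.8129, 0.8075, 5.5195, 5.6215, 2.8059]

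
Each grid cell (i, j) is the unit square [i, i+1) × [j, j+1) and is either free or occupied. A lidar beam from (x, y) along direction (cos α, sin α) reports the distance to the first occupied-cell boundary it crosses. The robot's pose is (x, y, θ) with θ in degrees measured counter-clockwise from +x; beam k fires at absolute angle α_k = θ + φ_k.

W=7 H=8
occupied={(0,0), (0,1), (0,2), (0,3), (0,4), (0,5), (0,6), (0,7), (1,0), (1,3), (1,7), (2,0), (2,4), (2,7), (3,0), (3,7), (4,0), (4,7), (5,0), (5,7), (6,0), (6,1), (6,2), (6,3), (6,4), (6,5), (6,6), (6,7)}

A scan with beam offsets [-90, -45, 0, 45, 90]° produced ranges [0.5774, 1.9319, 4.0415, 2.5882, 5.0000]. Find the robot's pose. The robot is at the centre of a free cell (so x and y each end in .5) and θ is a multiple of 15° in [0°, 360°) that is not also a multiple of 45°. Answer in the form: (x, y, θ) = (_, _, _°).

(x, y, θ) = (5.5, 3.5, 120°)

Enumerate (i+0.5, j+0.5, θ) over the 28 free cells and 16 admissible headings. For each, cast all 5 beams and compare to the given ranges.
  (3.5, 5.5, 165°): beam 1 = 1.5529 ≠ 0.5774 ✗
  (4.5, 6.5, 30°): beam 1 = 3.0000 ≠ 0.5774 ✗
  (4.5, 1.5, 150°): beam 1 = 3.0000 ≠ 0.5774 ✗
  …
  (5.5, 3.5, 120°): r_1=0.5774, r_2=1.9319, r_3=4.0415, r_4=2.5882, r_5=5.0000 — all match ✓
Only this pose fits every beam.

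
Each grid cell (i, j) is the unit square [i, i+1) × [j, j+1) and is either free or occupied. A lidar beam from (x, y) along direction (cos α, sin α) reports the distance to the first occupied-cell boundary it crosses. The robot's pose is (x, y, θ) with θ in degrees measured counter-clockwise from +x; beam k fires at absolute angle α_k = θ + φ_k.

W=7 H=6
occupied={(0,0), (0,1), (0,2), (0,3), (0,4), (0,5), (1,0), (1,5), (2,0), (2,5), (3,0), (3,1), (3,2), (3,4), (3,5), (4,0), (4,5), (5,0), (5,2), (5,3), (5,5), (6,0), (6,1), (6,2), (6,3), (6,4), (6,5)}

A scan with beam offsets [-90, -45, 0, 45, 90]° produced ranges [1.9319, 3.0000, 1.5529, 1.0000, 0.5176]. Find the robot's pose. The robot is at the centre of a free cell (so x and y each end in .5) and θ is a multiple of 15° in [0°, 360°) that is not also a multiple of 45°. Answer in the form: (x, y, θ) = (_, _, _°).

(x, y, θ) = (1.5, 4.5, 345°)

The pose lattice has 15·16 = 240 candidates. Test each by forward raycasting.
  (2.5, 4.5, 345°): beam 1 = 3.6235 ≠ 1.9319 ✗
  (2.5, 4.5, 75°): beam 1 = 0.5176 ≠ 1.9319 ✗
  (2.5, 4.5, 120°): beam 1 = 0.5774 ≠ 1.9319 ✗
  (2.5, 3.5, 30°): beam 1 = 1.0000 ≠ 1.9319 ✗
  (5.5, 1.5, 345°): beam 1 = 0.5176 ≠ 1.9319 ✗
  …
  (1.5, 4.5, 345°): r_1=1.9319, r_2=3.0000, r_3=1.5529, r_4=1.0000, r_5=0.5176 — all match ✓
Unique over the lattice → pose = (1.5, 4.5, 345°).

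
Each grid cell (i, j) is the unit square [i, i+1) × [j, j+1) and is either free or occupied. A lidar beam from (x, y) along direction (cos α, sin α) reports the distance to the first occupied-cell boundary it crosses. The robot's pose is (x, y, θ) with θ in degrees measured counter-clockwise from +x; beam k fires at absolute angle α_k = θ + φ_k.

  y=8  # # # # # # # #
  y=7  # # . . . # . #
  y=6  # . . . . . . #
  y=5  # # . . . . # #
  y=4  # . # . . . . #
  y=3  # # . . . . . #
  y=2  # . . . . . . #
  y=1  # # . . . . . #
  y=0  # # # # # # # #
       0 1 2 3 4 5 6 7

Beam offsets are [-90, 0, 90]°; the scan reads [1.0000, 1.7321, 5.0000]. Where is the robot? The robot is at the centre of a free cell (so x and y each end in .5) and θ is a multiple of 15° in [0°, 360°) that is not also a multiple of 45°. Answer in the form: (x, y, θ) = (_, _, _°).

Candidates: 35 free-cell centres × 16 headings = 560 poses. Raycast each; keep the one whose scan matches to 4 dp.
  (1.5, 6.5, 30°): beam 1 = 0.5774 ≠ 1.0000 ✗
  (1.5, 2.5, 210°): beam 1 = 0.5774 ≠ 1.0000 ✗
  (3.5, 6.5, 30°): beam 1 = 6.3509 ≠ 1.0000 ✗
  (6.5, 6.5, 15°): beam 1 = 0.5176 ≠ 1.0000 ✗
  …
  (2.5, 2.5, 300°): r_1=1.0000, r_2=1.7321, r_3=5.0000 — all match ✓
Unique over the lattice → pose = (2.5, 2.5, 300°).

(x, y, θ) = (2.5, 2.5, 300°)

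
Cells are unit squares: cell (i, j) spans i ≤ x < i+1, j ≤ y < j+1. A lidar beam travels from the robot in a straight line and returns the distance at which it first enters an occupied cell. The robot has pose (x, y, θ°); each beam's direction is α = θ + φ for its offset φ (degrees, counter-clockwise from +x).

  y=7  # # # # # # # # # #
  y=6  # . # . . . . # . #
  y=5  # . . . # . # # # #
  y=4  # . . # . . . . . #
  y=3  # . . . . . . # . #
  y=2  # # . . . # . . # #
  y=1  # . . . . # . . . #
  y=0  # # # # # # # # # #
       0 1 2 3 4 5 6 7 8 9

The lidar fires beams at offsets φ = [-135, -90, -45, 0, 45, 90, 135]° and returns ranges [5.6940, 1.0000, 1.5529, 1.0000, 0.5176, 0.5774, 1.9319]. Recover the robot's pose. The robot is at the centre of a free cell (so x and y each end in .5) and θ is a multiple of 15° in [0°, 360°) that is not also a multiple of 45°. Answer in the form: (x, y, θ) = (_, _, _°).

Candidates: 36 free-cell centres × 16 headings = 576 poses. Raycast each; keep the one whose scan matches to 4 dp.
  (7.5, 1.5, 120°): beam 1 = 1.5529 ≠ 5.6940 ✗
  (2.5, 3.5, 30°): beam 1 = 2.5882 ≠ 5.6940 ✗
  (3.5, 5.5, 255°): beam 1 = 1.0000 ≠ 5.6940 ✗
  …
  (5.5, 6.5, 30°): r_1=5.6940, r_2=1.0000, r_3=1.5529, r_4=1.0000, r_5=0.5176, r_6=0.5774, r_7=1.9319 — all match ✓
Only this pose fits every beam.

(x, y, θ) = (5.5, 6.5, 30°)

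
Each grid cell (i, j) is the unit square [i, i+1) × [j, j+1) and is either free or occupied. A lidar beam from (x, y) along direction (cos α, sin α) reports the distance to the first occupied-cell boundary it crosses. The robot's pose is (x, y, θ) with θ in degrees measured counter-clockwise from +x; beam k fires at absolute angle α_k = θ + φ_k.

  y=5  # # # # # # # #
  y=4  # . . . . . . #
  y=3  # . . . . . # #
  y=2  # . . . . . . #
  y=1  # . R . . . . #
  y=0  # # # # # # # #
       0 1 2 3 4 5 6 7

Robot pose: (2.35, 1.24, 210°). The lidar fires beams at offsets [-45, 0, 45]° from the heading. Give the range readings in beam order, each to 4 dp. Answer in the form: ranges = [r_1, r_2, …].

ranges = [1.3976, 0.4800, 0.2485]

beam 1: φ=-45°, α=165°
  direction (-0.9659, 0.2588); cell (2,1); t to first gridline: x 0.3623, y 2.9364 (then +1.0353 / +3.8637)
    (1,1) via x @ 0.3623
    (0,1) via x @ 1.3976  # hit
  → r_1 = 1.3976
beam 2: φ=0°, α=210°
  direction (-0.8660, -0.5000); cell (2,1); t to first gridline: x 0.4041, y 0.4800 (then +1.1547 / +2.0000)
    (1,1) via x @ 0.4041
    (1,0) via y @ 0.4800  # hit
  → r_2 = 0.4800
beam 3: φ=45°, α=255°
  direction (-0.2588, -0.9659); cell (2,1); t to first gridline: x 1.3523, y 0.2485 (then +3.8637 / +1.0353)
    (2,0) via y @ 0.2485  # hit
  → r_3 = 0.2485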